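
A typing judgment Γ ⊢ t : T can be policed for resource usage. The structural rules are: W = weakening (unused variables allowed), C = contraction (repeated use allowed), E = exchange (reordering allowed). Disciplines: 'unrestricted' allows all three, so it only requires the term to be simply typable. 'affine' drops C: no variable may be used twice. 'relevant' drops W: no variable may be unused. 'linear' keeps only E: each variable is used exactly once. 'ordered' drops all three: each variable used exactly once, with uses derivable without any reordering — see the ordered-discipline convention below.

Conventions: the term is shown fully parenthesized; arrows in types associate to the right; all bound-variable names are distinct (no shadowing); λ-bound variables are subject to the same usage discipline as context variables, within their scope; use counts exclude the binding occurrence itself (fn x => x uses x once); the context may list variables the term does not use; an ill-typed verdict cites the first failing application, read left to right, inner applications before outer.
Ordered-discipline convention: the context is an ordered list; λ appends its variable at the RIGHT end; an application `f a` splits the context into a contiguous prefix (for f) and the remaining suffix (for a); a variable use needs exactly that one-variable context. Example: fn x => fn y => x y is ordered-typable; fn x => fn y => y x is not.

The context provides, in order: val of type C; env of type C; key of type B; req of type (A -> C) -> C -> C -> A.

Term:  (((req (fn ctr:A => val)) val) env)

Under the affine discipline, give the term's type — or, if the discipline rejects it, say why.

not well-typed under affine — needs contraction — val ×2
use counts: val: 2; env: 1; key: 0; req: 1; ctr (bound): 0
left-to-right use order: req, val, val, env
typing: well-typed — term : A
across the five disciplines: ordered ✗ | linear ✗ | affine ✗ | relevant ✗ | unrestricted ✓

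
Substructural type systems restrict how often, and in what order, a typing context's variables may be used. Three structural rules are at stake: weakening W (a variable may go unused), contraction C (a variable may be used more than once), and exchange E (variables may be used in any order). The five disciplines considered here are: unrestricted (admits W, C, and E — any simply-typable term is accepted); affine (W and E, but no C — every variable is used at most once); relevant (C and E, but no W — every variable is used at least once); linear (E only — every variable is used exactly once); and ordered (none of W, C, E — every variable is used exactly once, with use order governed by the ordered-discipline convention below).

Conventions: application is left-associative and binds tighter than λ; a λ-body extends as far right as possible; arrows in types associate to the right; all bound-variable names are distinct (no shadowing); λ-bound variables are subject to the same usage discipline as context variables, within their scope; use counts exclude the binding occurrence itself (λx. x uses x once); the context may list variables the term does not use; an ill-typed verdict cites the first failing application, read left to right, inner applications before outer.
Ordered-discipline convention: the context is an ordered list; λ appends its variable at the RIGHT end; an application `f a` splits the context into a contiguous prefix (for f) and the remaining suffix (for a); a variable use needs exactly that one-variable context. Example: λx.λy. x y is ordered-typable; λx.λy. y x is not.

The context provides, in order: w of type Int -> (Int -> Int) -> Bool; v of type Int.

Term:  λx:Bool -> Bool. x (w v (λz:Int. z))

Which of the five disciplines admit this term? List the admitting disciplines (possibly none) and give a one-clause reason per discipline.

admitted in: linear, affine, relevant, unrestricted
use counts: w: 1; v: 1; x [bound]: 1; z [bound]: 1
left-to-right use order: x, w, v, z
typing: the term checks, with type (Bool -> Bool) -> Bool
ordered: ✗ — needs exchange: uses follow x, w, v, z
linear: ✓ — exactly-once usage across w, v, x, z
affine: ✓ — no duplicate uses among w, v, x, z
relevant: ✓ — at least one use each (w, v, x, z)
unrestricted: ✓ — simply typable at (Bool -> Bool) -> Bool; W, C, E all held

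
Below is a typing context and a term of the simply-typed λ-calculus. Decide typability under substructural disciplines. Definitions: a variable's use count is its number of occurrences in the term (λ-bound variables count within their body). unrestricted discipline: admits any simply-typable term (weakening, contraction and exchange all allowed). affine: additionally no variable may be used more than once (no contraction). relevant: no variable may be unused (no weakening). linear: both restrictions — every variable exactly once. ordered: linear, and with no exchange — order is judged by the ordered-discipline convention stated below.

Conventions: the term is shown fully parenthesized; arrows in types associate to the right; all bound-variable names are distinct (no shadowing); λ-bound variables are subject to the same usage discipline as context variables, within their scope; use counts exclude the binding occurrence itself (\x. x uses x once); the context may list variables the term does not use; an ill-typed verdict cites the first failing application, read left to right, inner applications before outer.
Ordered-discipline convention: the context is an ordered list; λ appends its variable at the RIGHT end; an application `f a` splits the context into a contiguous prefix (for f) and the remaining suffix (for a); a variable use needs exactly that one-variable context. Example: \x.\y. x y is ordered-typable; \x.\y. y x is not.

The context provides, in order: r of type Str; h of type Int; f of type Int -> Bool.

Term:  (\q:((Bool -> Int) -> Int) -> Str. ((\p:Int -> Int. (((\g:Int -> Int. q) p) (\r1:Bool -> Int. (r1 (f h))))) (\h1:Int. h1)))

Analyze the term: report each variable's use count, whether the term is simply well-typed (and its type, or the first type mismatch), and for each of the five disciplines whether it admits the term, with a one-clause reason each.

variable uses: r: 0×; h: 1×; f: 1×; q [bound]: 1×; p [bound]: 1×; g [bound]: 0×; r1 [bound]: 1×; h1 [bound]: 1×
uses in reading order: q, p, r1, f, h, h1
typing: ✓ — (((Bool -> Int) -> Int) -> Str) -> Str
ordered ✗ (r, g left unused)
linear ✗ (r, g left unused)
affine ✓ (at most one use each (r, h, f, q, p, g, r1, h1))
relevant ✗ (r, g left unused)
unrestricted ✓ (typability at (((Bool -> Int) -> Int) -> Str) -> Str is all that's needed)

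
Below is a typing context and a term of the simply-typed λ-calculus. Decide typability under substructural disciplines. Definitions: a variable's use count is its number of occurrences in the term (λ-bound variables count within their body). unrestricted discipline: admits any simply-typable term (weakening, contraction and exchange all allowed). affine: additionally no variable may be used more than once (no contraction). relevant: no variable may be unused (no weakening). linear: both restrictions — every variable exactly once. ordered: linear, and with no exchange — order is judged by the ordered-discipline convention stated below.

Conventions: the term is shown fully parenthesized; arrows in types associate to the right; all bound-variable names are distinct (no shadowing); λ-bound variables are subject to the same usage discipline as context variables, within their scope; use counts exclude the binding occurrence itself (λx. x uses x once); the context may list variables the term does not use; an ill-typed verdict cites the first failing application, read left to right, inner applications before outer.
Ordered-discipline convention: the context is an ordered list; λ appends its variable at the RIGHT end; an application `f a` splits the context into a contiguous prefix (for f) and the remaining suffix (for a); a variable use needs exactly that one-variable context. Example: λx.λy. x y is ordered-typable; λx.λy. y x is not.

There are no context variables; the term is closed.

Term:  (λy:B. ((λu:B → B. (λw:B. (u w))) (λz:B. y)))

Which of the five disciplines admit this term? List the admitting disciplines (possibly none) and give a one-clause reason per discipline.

admitting disciplines: affine, unrestricted
counts: y [bound]=1, u [bound]=1, w [bound]=1, z [bound]=0
order of uses: u, w, y
typing: well-typed — term : B → B → B
ordered: ✗, unused: z — weakening required
linear: ✗, unused: z — weakening required
affine: ✓, y, u, w, z: no repeats, contraction unneeded
relevant: ✗, unused: z — weakening required
unrestricted: ✓, well-typed at B → B → B; no restrictions here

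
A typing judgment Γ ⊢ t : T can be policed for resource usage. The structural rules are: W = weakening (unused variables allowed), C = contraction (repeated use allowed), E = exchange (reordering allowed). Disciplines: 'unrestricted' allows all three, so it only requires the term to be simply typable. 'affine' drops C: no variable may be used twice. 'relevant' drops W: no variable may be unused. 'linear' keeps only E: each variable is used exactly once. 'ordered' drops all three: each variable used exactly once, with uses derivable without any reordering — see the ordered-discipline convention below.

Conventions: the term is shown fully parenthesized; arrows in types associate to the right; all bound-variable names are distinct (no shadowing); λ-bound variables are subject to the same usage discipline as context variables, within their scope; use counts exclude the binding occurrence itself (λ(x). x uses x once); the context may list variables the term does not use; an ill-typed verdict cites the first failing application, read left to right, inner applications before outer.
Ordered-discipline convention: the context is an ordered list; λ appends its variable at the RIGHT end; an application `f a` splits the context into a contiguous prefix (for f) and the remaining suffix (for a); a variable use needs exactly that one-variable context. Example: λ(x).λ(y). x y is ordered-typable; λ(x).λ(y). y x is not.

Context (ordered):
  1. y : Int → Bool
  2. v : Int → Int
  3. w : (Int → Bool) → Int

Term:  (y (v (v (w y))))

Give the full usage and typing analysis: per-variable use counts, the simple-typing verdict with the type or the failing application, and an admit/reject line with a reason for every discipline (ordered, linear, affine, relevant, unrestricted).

usage: y=2; v=2; w=1
use order (left to right): y, v, v, w, y
typing: ✓ — Bool
ordered: ✗, repeated use of y ×2, v ×2
linear: ✗, repeated use of y ×2, v ×2
affine: ✗, repeated use of y ×2, v ×2
relevant: ✓, at least one use each (y, v, w)
unrestricted: ✓, typability at Bool is all that's needed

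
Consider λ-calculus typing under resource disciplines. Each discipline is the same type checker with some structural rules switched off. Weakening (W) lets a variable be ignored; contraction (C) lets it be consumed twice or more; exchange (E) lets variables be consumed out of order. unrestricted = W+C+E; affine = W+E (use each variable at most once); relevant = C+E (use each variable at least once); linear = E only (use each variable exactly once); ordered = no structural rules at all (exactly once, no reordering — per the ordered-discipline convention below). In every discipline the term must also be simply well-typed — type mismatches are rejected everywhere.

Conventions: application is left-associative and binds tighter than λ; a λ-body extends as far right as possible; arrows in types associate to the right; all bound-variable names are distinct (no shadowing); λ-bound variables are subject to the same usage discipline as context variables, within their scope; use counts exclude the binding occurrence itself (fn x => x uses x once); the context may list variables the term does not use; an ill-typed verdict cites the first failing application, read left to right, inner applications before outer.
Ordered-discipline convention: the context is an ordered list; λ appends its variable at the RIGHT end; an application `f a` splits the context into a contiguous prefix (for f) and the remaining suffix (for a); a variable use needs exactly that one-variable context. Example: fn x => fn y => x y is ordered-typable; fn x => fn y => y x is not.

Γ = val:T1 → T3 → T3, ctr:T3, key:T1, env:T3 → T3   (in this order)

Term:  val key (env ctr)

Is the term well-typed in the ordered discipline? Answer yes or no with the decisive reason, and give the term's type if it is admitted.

no — use order val, key, env, ctr needs exchange
variable uses: val: 1, ctr: 1, key: 1, env: 1
use order (left to right): val, key, env, ctr
typing: ✓ — T3
summary: ordered ✗ · linear ✓ · affine ✓ · relevant ✓ · unrestricted ✓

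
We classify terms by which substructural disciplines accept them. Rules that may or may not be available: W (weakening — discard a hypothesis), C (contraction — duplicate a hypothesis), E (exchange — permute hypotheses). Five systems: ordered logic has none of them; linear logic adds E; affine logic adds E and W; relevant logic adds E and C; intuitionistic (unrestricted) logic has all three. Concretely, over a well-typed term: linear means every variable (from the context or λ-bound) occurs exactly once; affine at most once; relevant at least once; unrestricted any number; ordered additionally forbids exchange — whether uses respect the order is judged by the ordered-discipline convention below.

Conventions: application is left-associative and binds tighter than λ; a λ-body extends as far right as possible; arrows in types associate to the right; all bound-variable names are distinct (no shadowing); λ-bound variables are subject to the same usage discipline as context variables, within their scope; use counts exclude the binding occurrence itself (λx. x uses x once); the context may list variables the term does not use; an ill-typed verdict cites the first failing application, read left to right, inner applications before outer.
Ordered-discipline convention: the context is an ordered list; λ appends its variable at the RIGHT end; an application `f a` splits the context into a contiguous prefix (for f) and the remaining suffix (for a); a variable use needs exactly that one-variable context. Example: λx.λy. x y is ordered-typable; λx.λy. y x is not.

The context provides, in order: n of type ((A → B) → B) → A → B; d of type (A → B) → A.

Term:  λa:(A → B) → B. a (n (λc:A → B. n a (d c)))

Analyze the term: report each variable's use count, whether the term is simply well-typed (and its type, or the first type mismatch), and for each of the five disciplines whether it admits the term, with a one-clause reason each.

variable uses: n: 2×; d: 1×; a (λ-bound): 2×; c (λ-bound): 1×
left-to-right use order: a, n, n, a, d, c
typing: well-typed at ((A → B) → B) → B
ordered ✗ (repeated use of n ×2, a ×2)
linear ✗ (repeated use of n ×2, a ×2)
affine ✗ (repeated use of n ×2, a ×2)
relevant ✓ (every one of n, d, a, c appears)
unrestricted ✓ (type-checks (((A → B) → B) → B) and nothing is barred)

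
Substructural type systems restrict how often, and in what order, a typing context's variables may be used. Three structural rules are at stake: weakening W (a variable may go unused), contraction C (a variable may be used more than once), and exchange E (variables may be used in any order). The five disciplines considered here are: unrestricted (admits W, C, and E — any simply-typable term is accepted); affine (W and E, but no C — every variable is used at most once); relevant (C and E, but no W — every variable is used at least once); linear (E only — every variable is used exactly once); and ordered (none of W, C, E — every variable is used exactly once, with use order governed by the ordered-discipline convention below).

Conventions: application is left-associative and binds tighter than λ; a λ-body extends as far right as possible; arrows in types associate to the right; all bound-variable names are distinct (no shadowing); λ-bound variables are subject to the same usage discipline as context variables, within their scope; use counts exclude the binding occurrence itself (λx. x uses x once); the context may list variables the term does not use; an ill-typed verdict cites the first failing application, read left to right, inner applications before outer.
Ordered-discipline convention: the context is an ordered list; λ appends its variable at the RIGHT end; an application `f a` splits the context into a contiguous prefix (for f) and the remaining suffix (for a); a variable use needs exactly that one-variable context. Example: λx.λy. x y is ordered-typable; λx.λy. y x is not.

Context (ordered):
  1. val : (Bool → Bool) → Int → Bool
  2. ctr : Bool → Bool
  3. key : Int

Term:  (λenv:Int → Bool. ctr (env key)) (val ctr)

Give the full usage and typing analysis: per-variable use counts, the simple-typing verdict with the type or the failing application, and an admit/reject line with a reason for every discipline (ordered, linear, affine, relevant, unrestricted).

counts: val=1, ctr=2, key=1, env (λ-bound)=1
left-to-right use order: ctr, env, key, val, ctr
typing: ✓ — Bool
ordered ✗ (repeated use of ctr ×2)
linear ✗ (repeated use of ctr ×2)
affine ✗ (repeated use of ctr ×2)
relevant ✓ (none of val, ctr, key, env goes unused)
unrestricted ✓ (simply typable at Bool; W, C, E all held)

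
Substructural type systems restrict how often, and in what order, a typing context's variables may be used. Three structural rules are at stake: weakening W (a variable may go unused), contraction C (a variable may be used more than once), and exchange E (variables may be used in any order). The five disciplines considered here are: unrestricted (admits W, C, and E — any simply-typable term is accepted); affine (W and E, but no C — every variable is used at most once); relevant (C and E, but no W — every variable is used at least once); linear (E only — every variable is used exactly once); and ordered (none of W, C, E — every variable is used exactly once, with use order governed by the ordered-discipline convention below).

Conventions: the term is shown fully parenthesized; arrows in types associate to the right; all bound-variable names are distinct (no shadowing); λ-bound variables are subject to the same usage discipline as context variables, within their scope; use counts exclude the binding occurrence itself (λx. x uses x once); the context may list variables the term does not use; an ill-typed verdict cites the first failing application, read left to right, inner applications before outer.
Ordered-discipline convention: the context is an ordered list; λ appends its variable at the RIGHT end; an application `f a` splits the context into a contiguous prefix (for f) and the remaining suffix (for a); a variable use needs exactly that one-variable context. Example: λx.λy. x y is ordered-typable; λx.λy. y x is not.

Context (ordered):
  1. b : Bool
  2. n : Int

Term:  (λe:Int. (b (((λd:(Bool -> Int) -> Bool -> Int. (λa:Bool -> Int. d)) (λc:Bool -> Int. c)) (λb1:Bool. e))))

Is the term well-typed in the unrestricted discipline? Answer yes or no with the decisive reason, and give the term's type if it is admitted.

no — a type mismatch blocks all five
usage: b: 1×; n: 0×; e (bound): 1×; d (bound): 1×; a (bound): 0×; c (bound): 1×; b1 (bound): 0×
use order (left to right): b, d, c, e
typing: ill-typed: can't apply a value of type Bool
summary: ordered ✗ · linear ✗ · affine ✗ · relevant ✗ · unrestricted ✗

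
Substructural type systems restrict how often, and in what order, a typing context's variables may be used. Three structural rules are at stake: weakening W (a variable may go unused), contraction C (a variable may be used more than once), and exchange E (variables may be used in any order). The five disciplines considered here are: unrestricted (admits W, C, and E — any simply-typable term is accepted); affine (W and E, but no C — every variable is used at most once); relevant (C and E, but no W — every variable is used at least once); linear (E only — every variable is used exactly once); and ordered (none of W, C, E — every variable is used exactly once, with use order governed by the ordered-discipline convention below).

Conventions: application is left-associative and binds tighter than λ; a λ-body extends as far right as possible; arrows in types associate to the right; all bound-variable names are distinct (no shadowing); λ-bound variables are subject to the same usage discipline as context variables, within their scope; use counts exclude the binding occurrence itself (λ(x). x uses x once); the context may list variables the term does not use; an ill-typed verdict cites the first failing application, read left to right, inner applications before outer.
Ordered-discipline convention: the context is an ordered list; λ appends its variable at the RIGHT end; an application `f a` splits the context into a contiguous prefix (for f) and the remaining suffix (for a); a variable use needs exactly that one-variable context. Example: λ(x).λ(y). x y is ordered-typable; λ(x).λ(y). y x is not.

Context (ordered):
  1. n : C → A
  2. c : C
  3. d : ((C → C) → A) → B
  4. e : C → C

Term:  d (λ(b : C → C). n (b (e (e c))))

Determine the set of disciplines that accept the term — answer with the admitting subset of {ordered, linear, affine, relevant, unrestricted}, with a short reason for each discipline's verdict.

accepted by: relevant, unrestricted
usage: n: 1×; c: 1×; d: 1×; e: 2×; b (λ-bound): 1×
use order (left to right): d, n, b, e, e, c
typing: well-typed at B
ordered ✗ (e ×2 used more than once (contraction))
linear ✗ (e ×2 used more than once (contraction))
affine ✗ (e ×2 used more than once (contraction))
relevant ✓ (n, c, d, e, b: all used, weakening unneeded)
unrestricted ✓ (type-checks (B) and nothing is barred)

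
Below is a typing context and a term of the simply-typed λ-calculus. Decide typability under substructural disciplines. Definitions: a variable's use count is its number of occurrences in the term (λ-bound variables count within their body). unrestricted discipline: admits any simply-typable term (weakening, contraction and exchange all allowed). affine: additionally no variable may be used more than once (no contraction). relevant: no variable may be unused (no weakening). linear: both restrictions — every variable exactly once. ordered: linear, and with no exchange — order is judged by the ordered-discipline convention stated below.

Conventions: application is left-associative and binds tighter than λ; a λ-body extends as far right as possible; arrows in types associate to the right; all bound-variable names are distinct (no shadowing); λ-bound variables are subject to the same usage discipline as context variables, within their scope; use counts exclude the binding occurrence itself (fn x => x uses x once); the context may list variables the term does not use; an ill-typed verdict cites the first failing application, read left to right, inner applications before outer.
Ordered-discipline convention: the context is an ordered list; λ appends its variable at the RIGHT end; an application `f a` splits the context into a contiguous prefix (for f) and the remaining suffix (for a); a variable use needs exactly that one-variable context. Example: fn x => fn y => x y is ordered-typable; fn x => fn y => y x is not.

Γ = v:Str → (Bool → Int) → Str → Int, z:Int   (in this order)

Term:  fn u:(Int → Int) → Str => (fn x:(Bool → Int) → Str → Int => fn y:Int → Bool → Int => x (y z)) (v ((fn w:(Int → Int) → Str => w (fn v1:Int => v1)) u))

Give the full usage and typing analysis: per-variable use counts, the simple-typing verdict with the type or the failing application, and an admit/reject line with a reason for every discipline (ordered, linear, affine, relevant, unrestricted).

usage: v=1; z=1; u (λ-bound)=1; x (λ-bound)=1; y (λ-bound)=1; w (λ-bound)=1; v1 (λ-bound)=1
left-to-right use order: x, y, z, v, w, v1, u
typing: ✓ — ((Int → Int) → Str) → (Int → Bool → Int) → Str → Int
ordered ✗ (no ordered split (uses run x, y, z, v, w, v1, u))
linear ✓ (each of v, z, u, x, y, w, v1 used exactly once)
affine ✓ (v, z, u, x, y, w, v1: no repeats, contraction unneeded)
relevant ✓ (none of v, z, u, x, y, w, v1 goes unused)
unrestricted ✓ (simply typable at ((Int → Int) → Str) → (Int → Bool → Int) → Str → Int; W, C, E all held)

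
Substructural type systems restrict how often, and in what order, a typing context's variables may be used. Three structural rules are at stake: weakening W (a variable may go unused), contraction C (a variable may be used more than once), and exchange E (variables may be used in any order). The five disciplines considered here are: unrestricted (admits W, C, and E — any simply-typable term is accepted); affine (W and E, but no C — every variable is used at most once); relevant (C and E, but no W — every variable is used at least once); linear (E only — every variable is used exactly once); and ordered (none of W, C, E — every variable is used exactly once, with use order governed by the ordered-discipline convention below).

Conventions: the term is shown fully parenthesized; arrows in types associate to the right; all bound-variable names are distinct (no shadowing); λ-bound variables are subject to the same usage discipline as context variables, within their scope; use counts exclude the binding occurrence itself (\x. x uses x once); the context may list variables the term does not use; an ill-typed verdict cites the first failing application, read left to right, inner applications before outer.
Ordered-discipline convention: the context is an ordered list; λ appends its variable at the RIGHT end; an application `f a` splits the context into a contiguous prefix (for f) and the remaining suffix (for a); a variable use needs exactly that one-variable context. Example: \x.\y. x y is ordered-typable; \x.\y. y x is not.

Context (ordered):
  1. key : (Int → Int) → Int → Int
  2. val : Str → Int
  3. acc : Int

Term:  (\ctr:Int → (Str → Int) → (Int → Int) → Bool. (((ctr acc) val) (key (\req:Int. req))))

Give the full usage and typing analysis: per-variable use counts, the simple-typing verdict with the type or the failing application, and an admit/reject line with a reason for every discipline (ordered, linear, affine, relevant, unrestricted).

counts: key=1; val=1; acc=1; ctr [bound]=1; req [bound]=1
use order (left to right): ctr, acc, val, key, req
typing: the term checks, with type (Int → (Str → Int) → (Int → Int) → Bool) → Bool
ordered: ✗ — use order ctr, acc, val, key, req needs exchange
linear: ✓ — exactly-once usage across key, val, acc, ctr, req
affine: ✓ — key, val, acc, ctr, req: no repeats, contraction unneeded
relevant: ✓ — key, val, acc, ctr, req: all used, weakening unneeded
unrestricted: ✓ — type-checks ((Int → (Str → Int) → (Int → Int) → Bool) → Bool) and nothing is barred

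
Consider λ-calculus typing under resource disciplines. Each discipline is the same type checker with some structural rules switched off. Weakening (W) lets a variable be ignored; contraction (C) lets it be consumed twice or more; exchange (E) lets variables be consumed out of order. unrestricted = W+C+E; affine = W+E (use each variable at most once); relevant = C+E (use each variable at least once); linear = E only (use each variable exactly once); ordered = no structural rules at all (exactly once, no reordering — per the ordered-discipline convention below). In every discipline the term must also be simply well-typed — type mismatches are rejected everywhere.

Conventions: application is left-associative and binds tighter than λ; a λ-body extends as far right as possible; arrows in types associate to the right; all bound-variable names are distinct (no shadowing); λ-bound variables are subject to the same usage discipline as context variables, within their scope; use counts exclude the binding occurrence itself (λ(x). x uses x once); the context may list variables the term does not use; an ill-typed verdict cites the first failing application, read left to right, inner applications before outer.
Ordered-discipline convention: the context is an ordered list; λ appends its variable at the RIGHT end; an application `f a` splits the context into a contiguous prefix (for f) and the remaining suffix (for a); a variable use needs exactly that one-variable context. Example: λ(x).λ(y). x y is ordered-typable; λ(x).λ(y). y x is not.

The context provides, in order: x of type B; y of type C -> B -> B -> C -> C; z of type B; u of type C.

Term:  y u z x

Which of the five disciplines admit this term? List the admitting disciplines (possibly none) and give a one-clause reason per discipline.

admitting disciplines: linear, affine, relevant, unrestricted
variable uses: x=1; y=1; z=1; u=1
use order (left to right): y, u, z, x
typing: well-typed at C -> C
ordered: ✗ — no contiguous prefix/suffix split fits y, u, z, x
linear: ✓ — each of x, y, z, u used exactly once
affine: ✓ — x, y, z, u: no repeats, contraction unneeded
relevant: ✓ — x, y, z, u: all used, weakening unneeded
unrestricted: ✓ — simply typable at C -> C; W, C, E all held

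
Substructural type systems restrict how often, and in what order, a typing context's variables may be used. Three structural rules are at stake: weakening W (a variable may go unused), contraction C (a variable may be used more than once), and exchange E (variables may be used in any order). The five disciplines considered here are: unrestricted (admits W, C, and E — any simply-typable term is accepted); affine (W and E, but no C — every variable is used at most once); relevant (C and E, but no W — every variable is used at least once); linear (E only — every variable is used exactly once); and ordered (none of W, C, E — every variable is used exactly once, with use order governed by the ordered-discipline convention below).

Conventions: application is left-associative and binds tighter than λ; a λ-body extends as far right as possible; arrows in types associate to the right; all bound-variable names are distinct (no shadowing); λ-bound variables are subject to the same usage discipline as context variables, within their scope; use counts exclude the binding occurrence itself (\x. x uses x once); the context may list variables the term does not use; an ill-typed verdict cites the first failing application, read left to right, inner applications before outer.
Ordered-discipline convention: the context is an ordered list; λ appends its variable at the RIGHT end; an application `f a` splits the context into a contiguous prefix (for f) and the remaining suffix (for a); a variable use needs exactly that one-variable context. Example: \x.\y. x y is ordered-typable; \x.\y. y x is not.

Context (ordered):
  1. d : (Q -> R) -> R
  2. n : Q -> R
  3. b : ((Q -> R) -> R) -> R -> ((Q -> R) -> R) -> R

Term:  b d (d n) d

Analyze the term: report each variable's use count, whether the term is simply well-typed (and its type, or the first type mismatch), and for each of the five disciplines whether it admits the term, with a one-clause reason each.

usage: d: 3; n: 1; b: 1
uses in reading order: b, d, d, n, d
typing: well-typed — term : R
ordered: ✗, uses contraction: d ×3
linear: ✗, uses contraction: d ×3
affine: ✗, uses contraction: d ×3
relevant: ✓, d, n, b: all used, weakening unneeded
unrestricted: ✓, simply typable at R; W, C, E all held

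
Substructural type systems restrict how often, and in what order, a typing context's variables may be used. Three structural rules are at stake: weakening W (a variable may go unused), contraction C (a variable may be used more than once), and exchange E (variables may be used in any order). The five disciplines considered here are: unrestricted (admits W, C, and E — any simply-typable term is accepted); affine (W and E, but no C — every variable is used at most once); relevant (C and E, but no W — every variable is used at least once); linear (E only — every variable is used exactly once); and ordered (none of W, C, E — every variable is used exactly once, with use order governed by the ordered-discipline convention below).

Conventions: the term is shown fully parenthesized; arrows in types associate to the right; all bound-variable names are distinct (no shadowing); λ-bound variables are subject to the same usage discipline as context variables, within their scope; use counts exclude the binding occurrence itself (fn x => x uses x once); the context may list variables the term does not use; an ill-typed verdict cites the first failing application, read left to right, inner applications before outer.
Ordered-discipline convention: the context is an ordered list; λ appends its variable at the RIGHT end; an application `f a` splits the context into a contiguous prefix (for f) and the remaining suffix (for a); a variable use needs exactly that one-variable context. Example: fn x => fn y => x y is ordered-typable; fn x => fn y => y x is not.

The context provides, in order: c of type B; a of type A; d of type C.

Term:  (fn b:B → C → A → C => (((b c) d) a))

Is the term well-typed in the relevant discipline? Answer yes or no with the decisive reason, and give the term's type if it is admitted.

yes — none of c, a, d, b goes unused; term : (B → C → A → C) → C
usage: c: 1×, a: 1×, d: 1×, b [bound]: 1×
left-to-right use order: b, c, d, a
typing: the term checks, with type (B → C → A → C) → C
per-discipline verdicts: ordered ✗; linear ✓; affine ✓; relevant ✓; unrestricted ✓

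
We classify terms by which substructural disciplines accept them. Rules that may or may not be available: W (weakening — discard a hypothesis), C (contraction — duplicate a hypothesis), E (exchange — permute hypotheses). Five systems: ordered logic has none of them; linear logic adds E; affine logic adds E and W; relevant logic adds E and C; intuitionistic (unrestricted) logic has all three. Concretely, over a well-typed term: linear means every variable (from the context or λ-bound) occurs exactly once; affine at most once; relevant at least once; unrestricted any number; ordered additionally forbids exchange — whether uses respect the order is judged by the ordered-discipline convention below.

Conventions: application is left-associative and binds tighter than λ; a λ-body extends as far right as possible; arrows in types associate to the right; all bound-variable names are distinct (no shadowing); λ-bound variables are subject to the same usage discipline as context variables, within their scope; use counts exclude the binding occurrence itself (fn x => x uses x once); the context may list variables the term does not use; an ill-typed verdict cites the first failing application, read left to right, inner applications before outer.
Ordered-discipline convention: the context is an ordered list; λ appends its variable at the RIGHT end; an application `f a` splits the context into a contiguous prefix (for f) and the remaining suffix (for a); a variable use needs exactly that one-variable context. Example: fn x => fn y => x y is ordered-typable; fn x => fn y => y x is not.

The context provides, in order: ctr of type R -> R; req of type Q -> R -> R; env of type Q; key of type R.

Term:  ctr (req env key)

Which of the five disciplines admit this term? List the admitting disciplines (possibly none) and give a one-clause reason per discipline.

accepted by: ordered, linear, affine, relevant, unrestricted
counts: ctr=1; req=1; env=1; key=1
order of uses: ctr, req, env, key
typing: well-typed — term : R
ordered ✓ (ctr, req, env, key: once each, no exchange needed)
linear ✓ (ctr, req, env, key: one use apiece)
affine ✓ (no duplicate uses among ctr, req, env, key)
relevant ✓ (none of ctr, req, env, key goes unused)
unrestricted ✓ (typability at R is all that's needed)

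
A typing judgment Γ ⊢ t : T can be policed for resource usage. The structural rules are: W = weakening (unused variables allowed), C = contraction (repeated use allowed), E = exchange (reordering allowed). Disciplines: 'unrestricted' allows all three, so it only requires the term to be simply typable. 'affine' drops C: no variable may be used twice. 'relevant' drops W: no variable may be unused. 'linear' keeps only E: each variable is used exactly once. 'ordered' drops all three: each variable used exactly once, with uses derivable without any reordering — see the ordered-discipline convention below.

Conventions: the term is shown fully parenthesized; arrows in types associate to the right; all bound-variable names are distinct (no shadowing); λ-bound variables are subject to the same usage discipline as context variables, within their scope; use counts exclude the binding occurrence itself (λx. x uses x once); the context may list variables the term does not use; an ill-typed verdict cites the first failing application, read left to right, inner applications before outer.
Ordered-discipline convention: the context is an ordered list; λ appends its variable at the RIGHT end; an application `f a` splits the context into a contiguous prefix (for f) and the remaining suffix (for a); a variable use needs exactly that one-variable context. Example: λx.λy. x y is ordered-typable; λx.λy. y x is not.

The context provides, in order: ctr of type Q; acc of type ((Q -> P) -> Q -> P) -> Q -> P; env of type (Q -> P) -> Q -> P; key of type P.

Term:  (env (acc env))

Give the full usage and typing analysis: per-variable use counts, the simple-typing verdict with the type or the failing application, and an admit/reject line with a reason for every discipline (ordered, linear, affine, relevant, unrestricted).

counts: ctr ×0, acc ×1, env ×2, key ×0
uses in reading order: env, acc, env
typing: well-typed — term : Q -> P
ordered ✗ (repeated use of env ×2; ctr, key left unused)
linear ✗ (repeated use of env ×2; ctr, key left unused)
affine ✗ (repeated use of env ×2)
relevant ✗ (ctr, key left unused)
unrestricted ✓ (well-typed at Q -> P; no restrictions here)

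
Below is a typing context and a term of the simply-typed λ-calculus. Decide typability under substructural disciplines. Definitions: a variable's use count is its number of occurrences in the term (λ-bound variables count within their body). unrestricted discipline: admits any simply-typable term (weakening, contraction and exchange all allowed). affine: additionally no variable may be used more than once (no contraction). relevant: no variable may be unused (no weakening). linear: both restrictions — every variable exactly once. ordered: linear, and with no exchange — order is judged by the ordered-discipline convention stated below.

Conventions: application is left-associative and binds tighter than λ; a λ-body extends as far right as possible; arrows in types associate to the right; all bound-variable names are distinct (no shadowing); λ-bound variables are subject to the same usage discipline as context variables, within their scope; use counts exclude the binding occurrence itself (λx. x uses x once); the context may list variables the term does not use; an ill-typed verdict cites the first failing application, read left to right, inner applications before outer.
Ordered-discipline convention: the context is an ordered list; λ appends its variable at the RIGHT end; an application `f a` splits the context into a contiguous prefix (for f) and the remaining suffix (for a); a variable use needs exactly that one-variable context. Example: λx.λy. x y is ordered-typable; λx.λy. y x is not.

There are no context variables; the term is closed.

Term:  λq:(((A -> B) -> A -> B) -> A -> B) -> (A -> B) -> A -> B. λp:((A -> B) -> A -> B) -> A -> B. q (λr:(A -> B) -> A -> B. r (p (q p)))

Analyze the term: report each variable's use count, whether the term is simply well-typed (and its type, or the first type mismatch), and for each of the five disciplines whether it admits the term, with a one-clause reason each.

usage: q [bound]=2, p [bound]=2, r [bound]=1
uses in reading order: q, r, p, q, p
typing: the term checks, with type ((((A -> B) -> A -> B) -> A -> B) -> (A -> B) -> A -> B) -> (((A -> B) -> A -> B) -> A -> B) -> (A -> B) -> A -> B
ordered: ✗, q ×2, p ×2 used more than once (contraction)
linear: ✗, q ×2, p ×2 used more than once (contraction)
affine: ✗, q ×2, p ×2 used more than once (contraction)
relevant: ✓, at least one use each (q, p, r)
unrestricted: ✓, well-typed at ((((A -> B) -> A -> B) -> A -> B) -> (A -> B) -> A -> B) -> (((A -> B) -> A -> B) -> A -> B) -> (A -> B) -> A -> B; no restrictions here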